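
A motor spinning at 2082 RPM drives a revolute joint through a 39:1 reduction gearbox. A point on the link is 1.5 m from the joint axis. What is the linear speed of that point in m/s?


omega_motor = 2082 * 2*pi/60 = 218.0265 rad/s
omega_joint = omega_motor / 39 = 5.5904 rad/s
v = omega_joint * r = 5.5904 * 1.5
= 8.3856 m/s


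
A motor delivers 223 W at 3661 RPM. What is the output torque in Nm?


omega = 3661 * 2*pi/60 = 383.379 rad/s
tau = P / omega = 223 / 383.379
= 0.5817 Nm


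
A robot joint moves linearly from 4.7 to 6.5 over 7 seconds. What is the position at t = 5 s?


s = t/T = 5/7 = 0.7143
p(t) = p0 + (pf-p0)*s
= 4.7 + (6.5 - 4.7) * 0.7143
= 5.9857


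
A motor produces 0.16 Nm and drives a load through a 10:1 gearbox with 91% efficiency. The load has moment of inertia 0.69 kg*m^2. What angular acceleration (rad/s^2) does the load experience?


tau_out = tau_motor * N * eta
= 0.16 * 10 * 0.91 = 1.456 Nm
alpha = tau_out / I = 1.456 / 0.69
= 2.1101 rad/s^2


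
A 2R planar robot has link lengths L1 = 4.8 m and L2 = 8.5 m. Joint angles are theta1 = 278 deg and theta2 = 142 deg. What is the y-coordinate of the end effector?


Convert angles to radians: theta1 = 4.852, theta2 = 2.4784
y = L1*sin(theta1) + L2*sin(theta1+theta2)
y = -4.7533 + 7.3612
y = 2.6079


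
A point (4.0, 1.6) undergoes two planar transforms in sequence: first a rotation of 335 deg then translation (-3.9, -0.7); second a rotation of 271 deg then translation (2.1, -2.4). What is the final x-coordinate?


After transform 1:
x1 = cos(335)*4.0 - sin(335)*1.6 + -3.9 = 0.4014
y1 = sin(335)*4.0 + cos(335)*1.6 + -0.7 = -0.9404
After transform 2:
x2 = cos(271)*0.4014 - sin(271)*-0.9404 + 2.1
= 1.1668


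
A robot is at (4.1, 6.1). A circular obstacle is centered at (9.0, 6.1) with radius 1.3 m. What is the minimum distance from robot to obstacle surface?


center_dist = sqrt((4.1-9.0)^2 + (6.1-6.1)^2)
= sqrt(24.01 + 0.0)
= 4.9
min_dist = center_dist - radius = 4.9 - 1.3 = 3.6 m


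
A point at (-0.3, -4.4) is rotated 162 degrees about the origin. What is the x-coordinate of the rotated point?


x' = x*cos(theta) - y*sin(theta)
cos(162 deg) = -0.9511, sin(162 deg) = 0.309
x' = -0.3 * -0.9511 - -4.4 * 0.309
= 0.2853 - -1.3597
= 1.645


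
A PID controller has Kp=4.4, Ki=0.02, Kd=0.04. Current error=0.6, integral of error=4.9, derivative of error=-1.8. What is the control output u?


u = Kp*e + Ki*int(e) + Kd*de/dt
= 4.4*0.6 + 0.02*4.9 + 0.04*(-1.8)
= 2.64 + 0.098 + -0.072
= 2.666


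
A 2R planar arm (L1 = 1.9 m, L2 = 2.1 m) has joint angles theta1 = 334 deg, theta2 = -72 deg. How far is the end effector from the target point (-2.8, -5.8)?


End effector via forward kinematics:
x = L1*cos(t1) + L2*cos(t1+t2) = 1.4154
y = L1*sin(t1) + L2*sin(t1+t2) = -2.9125
Distance to target:
d = sqrt((-2.8 - 1.4154)^2 + (-5.8 - -2.9125)^2)
= sqrt(17.77 + 8.3378)
= 5.1096 m


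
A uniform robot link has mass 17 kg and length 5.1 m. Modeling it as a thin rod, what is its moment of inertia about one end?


I = (1/3) * m * L^2
= (1/3) * 17 * 5.1^2
= 0.333333 * 17 * 26.01
= 147.39 kg*m^2


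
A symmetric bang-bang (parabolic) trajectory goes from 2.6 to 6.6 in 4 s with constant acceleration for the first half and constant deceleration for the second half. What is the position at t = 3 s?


Symmetric rest-to-rest: each phase covers (pf-p0)/2 in time T/2. 0.5*a*(T/2)^2 = (pf-p0)/2 => a = 4*(pf-p0)/T^2
a = 4*(6.6-2.6)/4^2 = 1.0
t = 3 is in the deceleration phase (t > T/2).
p = pf - 0.5*a*(T-t)^2 = 6.6 - 0.5*1.0*1^2
= 6.1


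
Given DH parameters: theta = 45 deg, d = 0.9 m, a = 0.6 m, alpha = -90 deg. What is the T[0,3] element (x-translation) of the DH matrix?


T[0,3] = a * cos(theta)
= 0.6 * cos(45 deg)
= 0.6 * 0.7071
= 0.4243


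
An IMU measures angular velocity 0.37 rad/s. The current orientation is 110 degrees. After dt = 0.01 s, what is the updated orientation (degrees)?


delta_theta = w * dt = 0.37 * 0.01 = 0.0037 rad
= 0.212 deg
theta_new = 110 + 0.212 = 110.212 deg


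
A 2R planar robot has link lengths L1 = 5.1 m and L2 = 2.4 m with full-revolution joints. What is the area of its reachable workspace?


r_max = L1 + L2 = 7.5 m
r_min = |L1 - L2| = 2.7 m
Area = pi*(r_max^2 - r_min^2)
= pi*(56.25 - 7.29)
= pi * 48.96
= 153.8124 m^2


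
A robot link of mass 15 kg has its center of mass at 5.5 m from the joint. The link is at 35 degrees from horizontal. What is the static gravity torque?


tau = m*g*L*cos(angle)
= 15 * 9.81 * 5.5 * cos(35 deg)
= 15 * 9.81 * 5.5 * 0.8192
= 662.9602 Nm


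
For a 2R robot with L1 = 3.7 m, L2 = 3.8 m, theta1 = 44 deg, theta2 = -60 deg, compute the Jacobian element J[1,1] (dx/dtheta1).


J[1,1] = -L1*sin(t1) - L2*sin(t1+t2)
= -3.7*sin(44) - 3.8*sin(-16)
= -1.5228


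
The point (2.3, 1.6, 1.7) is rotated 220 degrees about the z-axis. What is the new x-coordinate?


Rotation about z-axis: x' = x*cos(theta) - y*sin(theta)
= 2.3 * -0.766 - 1.6 * -0.6428
= -0.7334


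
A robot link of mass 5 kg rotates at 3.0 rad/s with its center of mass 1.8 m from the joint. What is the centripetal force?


F = m * omega^2 * r
= 5 * 3.0^2 * 1.8
= 5 * 9.0 * 1.8
= 81.0 N


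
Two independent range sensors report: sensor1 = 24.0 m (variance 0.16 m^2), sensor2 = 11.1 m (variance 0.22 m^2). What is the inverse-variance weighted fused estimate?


w1 = (1/var1) / (1/var1 + 1/var2)
   = 6.25 / (6.25 + 4.5455) = 0.5789
w2 = 1 - w1 = 0.4211
fused = w1*s1 + w2*s2 = 13.8947 + 4.6737
= 18.5684 m


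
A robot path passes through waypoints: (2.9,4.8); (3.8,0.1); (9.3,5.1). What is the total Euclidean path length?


Segment lengths:
  seg1 = sqrt((0.9)^2 + (-4.7)^2) = 4.7854
  seg2 = sqrt((5.5)^2 + (5.0)^2) = 7.433
Total = 12.2184


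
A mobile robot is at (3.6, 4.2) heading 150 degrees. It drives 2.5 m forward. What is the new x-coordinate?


x_new = x0 + d*cos(theta)
= 3.6 + 2.5*cos(150)
= 3.6 + -2.1651
= 1.4349


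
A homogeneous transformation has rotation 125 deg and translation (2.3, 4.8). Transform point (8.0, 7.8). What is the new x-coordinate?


x' = cos(theta)*px - sin(theta)*py + tx
= -0.5736*8.0 - 0.8192*7.8 + 2.3
= -8.678


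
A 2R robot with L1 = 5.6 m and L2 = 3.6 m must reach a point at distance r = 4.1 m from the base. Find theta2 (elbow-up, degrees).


cos(theta2) = (r^2 - L1^2 - L2^2) / (2*L1*L2)
cos(theta2) = (16.81 - 31.36 - 12.96) / 40.32
cos(theta2) = -0.682292
theta2 = 133.023 degrees


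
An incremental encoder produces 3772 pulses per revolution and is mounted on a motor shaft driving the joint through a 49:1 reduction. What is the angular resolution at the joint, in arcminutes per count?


counts per rev = 3772
effective counts at joint = 3772 * 49 = 184828
resolution = 360*60 / 184828
= 0.1169 arcmin/count


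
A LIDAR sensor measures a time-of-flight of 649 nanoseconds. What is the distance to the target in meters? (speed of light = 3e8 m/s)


tof = 649 ns = 6.49e-07 s
dist = c * tof / 2
= 3e8 * 6.49e-07 / 2
= 97.35 m


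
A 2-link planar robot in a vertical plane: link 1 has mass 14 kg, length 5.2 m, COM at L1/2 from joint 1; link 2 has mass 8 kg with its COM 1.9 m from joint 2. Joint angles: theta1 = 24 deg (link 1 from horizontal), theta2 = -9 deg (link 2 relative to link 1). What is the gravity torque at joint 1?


Horizontal distance from joint 1 to link-1 COM:
  x_c1 = (L1/2)*cos(t1) = 2.6 * 0.9135 = 2.3752 m
Horizontal distance from joint 1 to link-2 COM:
  x_c2 = L1*cos(t1) + Lc2*cos(t1+t2)
       = 5.2*0.9135 + 1.9*0.9659 = 6.5857 m
tau1 = m1*g*x_c1 + m2*g*x_c2
     = 14*9.81*2.3752 + 8*9.81*6.5857
     = 326.2125 + 516.8454
     = 843.0578 Nm


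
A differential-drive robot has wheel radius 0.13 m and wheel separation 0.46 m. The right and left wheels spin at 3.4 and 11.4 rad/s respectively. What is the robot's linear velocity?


vR = r*wR = 0.13*3.4 = 0.442 m/s
vL = r*wL = 0.13*11.4 = 1.482 m/s
v = (vR+vL)/2 = 0.962 m/s
omega = (vR-vL)/L = -2.2609 rad/s
linear velocity = 0.962 m/s


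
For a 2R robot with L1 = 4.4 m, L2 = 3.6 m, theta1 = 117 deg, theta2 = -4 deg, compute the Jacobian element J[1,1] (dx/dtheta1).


J[1,1] = -L1*sin(t1) - L2*sin(t1+t2)
= -4.4*sin(117) - 3.6*sin(113)
= -7.2342


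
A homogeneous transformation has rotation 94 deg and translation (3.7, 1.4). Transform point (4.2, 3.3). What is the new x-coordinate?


x' = cos(theta)*px - sin(theta)*py + tx
= -0.0698*4.2 - 0.9976*3.3 + 3.7
= 0.1151


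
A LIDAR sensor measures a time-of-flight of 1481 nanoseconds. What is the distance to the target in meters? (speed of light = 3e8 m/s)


tof = 1481 ns = 1.481e-06 s
dist = c * tof / 2
= 3e8 * 1.481e-06 / 2
= 222.15 m


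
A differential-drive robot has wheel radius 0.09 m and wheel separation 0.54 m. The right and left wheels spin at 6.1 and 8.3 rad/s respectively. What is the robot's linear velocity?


vR = r*wR = 0.09*6.1 = 0.549 m/s
vL = r*wL = 0.09*8.3 = 0.747 m/s
v = (vR+vL)/2 = 0.648 m/s
omega = (vR-vL)/L = -0.3667 rad/s
linear velocity = 0.648 m/s


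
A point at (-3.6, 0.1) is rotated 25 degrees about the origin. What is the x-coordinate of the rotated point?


x' = x*cos(theta) - y*sin(theta)
cos(25 deg) = 0.9063, sin(25 deg) = 0.4226
x' = -3.6 * 0.9063 - 0.1 * 0.4226
= -3.2627 - 0.0423
= -3.305


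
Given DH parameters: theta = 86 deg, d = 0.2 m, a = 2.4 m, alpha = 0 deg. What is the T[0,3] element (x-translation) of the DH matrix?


T[0,3] = a * cos(theta)
= 2.4 * cos(86 deg)
= 2.4 * 0.0698
= 0.1674


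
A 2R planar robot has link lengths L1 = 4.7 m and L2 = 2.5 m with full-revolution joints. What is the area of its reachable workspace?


r_max = L1 + L2 = 7.2 m
r_min = |L1 - L2| = 2.2 m
Area = pi*(r_max^2 - r_min^2)
= pi*(51.84 - 4.84)
= pi * 47.0
= 147.6549 m^2


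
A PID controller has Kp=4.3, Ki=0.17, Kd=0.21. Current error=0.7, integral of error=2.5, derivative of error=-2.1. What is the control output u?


u = Kp*e + Ki*int(e) + Kd*de/dt
= 4.3*0.7 + 0.17*2.5 + 0.21*(-2.1)
= 3.01 + 0.425 + -0.441
= 2.994


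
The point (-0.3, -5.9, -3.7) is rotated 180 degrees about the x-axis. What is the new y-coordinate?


Rotation about x-axis: y' = y*cos(theta) - z*sin(theta)
= -5.9 * -1.0 - -3.7 * 0.0
= 5.9


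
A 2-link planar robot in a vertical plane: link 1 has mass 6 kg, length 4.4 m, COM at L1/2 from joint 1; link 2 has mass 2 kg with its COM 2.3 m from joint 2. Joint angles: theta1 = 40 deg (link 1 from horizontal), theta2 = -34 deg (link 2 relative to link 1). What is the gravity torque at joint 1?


Horizontal distance from joint 1 to link-1 COM:
  x_c1 = (L1/2)*cos(t1) = 2.2 * 0.766 = 1.6853 m
Horizontal distance from joint 1 to link-2 COM:
  x_c2 = L1*cos(t1) + Lc2*cos(t1+t2)
       = 4.4*0.766 + 2.3*0.9945 = 5.658 m
tau1 = m1*g*x_c1 + m2*g*x_c2
     = 6*9.81*1.6853 + 2*9.81*5.658
     = 99.1966 + 111.0099
     = 210.2065 Nm


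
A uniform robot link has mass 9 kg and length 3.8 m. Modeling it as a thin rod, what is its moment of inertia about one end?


I = (1/3) * m * L^2
= (1/3) * 9 * 3.8^2
= 0.333333 * 9 * 14.44
= 43.32 kg*m^2


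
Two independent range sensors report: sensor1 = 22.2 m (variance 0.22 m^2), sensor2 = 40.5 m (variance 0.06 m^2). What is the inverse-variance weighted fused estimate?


w1 = (1/var1) / (1/var1 + 1/var2)
   = 4.5455 / (4.5455 + 16.6667) = 0.2143
w2 = 1 - w1 = 0.7857
fused = w1*s1 + w2*s2 = 4.7571 + 31.8214
= 36.5786 m


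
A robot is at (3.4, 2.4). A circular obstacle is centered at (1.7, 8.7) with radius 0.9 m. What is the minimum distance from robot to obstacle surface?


center_dist = sqrt((3.4-1.7)^2 + (2.4-8.7)^2)
= sqrt(2.89 + 39.69)
= 6.5253
min_dist = center_dist - radius = 6.5253 - 0.9 = 5.6253 m


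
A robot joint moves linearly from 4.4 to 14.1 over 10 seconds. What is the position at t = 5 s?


s = t/T = 5/10 = 0.5
p(t) = p0 + (pf-p0)*s
= 4.4 + (14.1 - 4.4) * 0.5
= 9.25


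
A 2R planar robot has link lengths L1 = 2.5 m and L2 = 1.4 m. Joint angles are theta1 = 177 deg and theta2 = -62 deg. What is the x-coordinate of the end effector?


Convert angles to radians: theta1 = 3.0892, theta2 = -1.0821
x = L1*cos(theta1) + L2*cos(theta1+theta2)
x = -2.4966 + -0.5917
x = -3.0882


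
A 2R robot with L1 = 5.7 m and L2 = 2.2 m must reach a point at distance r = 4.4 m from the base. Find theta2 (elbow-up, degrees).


cos(theta2) = (r^2 - L1^2 - L2^2) / (2*L1*L2)
cos(theta2) = (19.36 - 32.49 - 4.84) / 25.08
cos(theta2) = -0.716507
theta2 = 135.7669 degrees


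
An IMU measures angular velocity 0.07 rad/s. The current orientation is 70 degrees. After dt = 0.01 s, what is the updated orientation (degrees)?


delta_theta = w * dt = 0.07 * 0.01 = 0.0007 rad
= 0.0401 deg
theta_new = 70 + 0.0401 = 70.0401 deg


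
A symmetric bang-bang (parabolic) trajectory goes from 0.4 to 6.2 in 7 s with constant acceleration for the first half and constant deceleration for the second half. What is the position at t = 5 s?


Symmetric rest-to-rest: each phase covers (pf-p0)/2 in time T/2. 0.5*a*(T/2)^2 = (pf-p0)/2 => a = 4*(pf-p0)/T^2
a = 4*(6.2-0.4)/7^2 = 0.4735
t = 5 is in the deceleration phase (t > T/2).
p = pf - 0.5*a*(T-t)^2 = 6.2 - 0.5*0.4735*2^2
= 5.2531


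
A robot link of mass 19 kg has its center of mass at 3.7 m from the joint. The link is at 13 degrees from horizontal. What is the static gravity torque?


tau = m*g*L*cos(angle)
= 19 * 9.81 * 3.7 * cos(13 deg)
= 19 * 9.81 * 3.7 * 0.9744
= 671.9675 Nm


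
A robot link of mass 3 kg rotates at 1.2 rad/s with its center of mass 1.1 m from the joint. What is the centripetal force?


F = m * omega^2 * r
= 3 * 1.2^2 * 1.1
= 3 * 1.44 * 1.1
= 4.752 N


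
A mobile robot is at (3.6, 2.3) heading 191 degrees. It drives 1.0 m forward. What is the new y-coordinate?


y_new = y0 + d*sin(theta)
= 2.3 + 1.0*sin(191)
= 2.3 + -0.1908
= 2.1092


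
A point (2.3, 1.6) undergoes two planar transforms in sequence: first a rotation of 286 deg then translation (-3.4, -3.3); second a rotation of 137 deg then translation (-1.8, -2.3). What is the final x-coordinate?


After transform 1:
x1 = cos(286)*2.3 - sin(286)*1.6 + -3.4 = -1.228
y1 = sin(286)*2.3 + cos(286)*1.6 + -3.3 = -5.0699
After transform 2:
x2 = cos(137)*-1.228 - sin(137)*-5.0699 + -1.8
= 2.5558


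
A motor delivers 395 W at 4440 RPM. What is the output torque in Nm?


omega = 4440 * 2*pi/60 = 464.9557 rad/s
tau = P / omega = 395 / 464.9557
= 0.8495 Nm


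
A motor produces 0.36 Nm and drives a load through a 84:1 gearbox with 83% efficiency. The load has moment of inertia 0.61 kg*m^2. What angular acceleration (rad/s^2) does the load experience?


tau_out = tau_motor * N * eta
= 0.36 * 84 * 0.83 = 25.0992 Nm
alpha = tau_out / I = 25.0992 / 0.61
= 41.1462 rad/s^2


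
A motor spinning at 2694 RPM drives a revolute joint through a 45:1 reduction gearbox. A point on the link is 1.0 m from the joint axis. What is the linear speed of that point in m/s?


omega_motor = 2694 * 2*pi/60 = 282.115 rad/s
omega_joint = omega_motor / 45 = 6.2692 rad/s
v = omega_joint * r = 6.2692 * 1.0
= 6.2692 m/s


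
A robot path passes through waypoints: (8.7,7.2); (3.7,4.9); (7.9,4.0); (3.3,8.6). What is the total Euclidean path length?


Segment lengths:
  seg1 = sqrt((-5.0)^2 + (-2.3)^2) = 5.5036
  seg2 = sqrt((4.2)^2 + (-0.9)^2) = 4.2953
  seg3 = sqrt((-4.6)^2 + (4.6)^2) = 6.5054
Total = 16.3044


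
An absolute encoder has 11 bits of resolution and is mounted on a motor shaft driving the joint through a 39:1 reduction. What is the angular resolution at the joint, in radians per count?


counts = 2^11 = 2048
effective counts at joint = 2048 * 39 = 79872
resolution = 2*pi / 79872
= 7.8666e-05 rad/count


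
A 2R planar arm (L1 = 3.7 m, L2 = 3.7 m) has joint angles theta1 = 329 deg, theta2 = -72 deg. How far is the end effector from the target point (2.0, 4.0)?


End effector via forward kinematics:
x = L1*cos(t1) + L2*cos(t1+t2) = 2.3392
y = L1*sin(t1) + L2*sin(t1+t2) = -5.5108
Distance to target:
d = sqrt((2.0 - 2.3392)^2 + (4.0 - -5.5108)^2)
= sqrt(0.1151 + 90.4555)
= 9.5169 m


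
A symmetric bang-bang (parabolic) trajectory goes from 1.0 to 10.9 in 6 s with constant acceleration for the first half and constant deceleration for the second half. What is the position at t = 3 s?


Symmetric rest-to-rest: each phase covers (pf-p0)/2 in time T/2. 0.5*a*(T/2)^2 = (pf-p0)/2 => a = 4*(pf-p0)/T^2
a = 4*(10.9-1.0)/6^2 = 1.1
t = 3 is in the acceleration phase (t <= T/2).
p = p0 + 0.5*a*t^2 = 1.0 + 0.5*1.1*3^2
= 5.95


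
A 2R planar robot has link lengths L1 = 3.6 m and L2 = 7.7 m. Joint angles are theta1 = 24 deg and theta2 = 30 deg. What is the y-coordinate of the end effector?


Convert angles to radians: theta1 = 0.4189, theta2 = 0.5236
y = L1*sin(theta1) + L2*sin(theta1+theta2)
y = 1.4643 + 6.2294
y = 7.6937


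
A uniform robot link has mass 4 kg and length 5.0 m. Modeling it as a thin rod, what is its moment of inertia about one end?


I = (1/3) * m * L^2
= (1/3) * 4 * 5.0^2
= 0.333333 * 4 * 25.0
= 33.3333 kg*m^2


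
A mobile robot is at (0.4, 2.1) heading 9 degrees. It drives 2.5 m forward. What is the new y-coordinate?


y_new = y0 + d*sin(theta)
= 2.1 + 2.5*sin(9)
= 2.1 + 0.3911
= 2.4911


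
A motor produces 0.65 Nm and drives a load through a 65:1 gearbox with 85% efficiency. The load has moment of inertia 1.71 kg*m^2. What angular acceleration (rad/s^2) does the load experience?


tau_out = tau_motor * N * eta
= 0.65 * 65 * 0.85 = 35.9125 Nm
alpha = tau_out / I = 35.9125 / 1.71
= 21.0015 rad/s^2


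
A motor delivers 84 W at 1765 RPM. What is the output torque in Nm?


omega = 1765 * 2*pi/60 = 184.8304 rad/s
tau = P / omega = 84 / 184.8304
= 0.4545 Nm


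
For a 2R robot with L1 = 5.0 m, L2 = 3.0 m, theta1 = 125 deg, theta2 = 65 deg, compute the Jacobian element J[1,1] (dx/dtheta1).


J[1,1] = -L1*sin(t1) - L2*sin(t1+t2)
= -5.0*sin(125) - 3.0*sin(190)
= -3.5748


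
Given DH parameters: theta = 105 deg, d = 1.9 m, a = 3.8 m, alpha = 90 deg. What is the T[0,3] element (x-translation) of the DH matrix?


T[0,3] = a * cos(theta)
= 3.8 * cos(105 deg)
= 3.8 * -0.2588
= -0.9835


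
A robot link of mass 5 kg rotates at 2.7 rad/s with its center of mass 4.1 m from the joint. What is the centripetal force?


F = m * omega^2 * r
= 5 * 2.7^2 * 4.1
= 5 * 7.29 * 4.1
= 149.445 N


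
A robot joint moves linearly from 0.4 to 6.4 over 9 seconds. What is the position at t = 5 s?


s = t/T = 5/9 = 0.5556
p(t) = p0 + (pf-p0)*s
= 0.4 + (6.4 - 0.4) * 0.5556
= 3.7333


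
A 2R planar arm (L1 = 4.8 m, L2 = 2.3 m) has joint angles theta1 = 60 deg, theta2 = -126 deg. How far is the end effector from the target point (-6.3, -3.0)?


End effector via forward kinematics:
x = L1*cos(t1) + L2*cos(t1+t2) = 3.3355
y = L1*sin(t1) + L2*sin(t1+t2) = 2.0558
Distance to target:
d = sqrt((-6.3 - 3.3355)^2 + (-3.0 - 2.0558)^2)
= sqrt(92.8428 + 25.5608)
= 10.8813 m


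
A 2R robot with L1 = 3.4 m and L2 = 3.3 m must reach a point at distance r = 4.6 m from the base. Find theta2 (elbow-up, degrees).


cos(theta2) = (r^2 - L1^2 - L2^2) / (2*L1*L2)
cos(theta2) = (21.16 - 11.56 - 10.89) / 22.44
cos(theta2) = -0.057487
theta2 = 93.2956 degrees


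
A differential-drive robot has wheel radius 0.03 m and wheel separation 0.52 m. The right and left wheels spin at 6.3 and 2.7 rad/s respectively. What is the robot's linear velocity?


vR = r*wR = 0.03*6.3 = 0.189 m/s
vL = r*wL = 0.03*2.7 = 0.081 m/s
v = (vR+vL)/2 = 0.135 m/s
omega = (vR-vL)/L = 0.2077 rad/s
linear velocity = 0.135 m/s


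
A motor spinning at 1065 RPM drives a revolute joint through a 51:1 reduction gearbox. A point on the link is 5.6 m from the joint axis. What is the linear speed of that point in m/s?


omega_motor = 1065 * 2*pi/60 = 111.5265 rad/s
omega_joint = omega_motor / 51 = 2.1868 rad/s
v = omega_joint * r = 2.1868 * 5.6
= 12.2461 m/s


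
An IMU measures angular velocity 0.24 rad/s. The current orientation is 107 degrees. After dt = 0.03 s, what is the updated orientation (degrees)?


delta_theta = w * dt = 0.24 * 0.03 = 0.0072 rad
= 0.4125 deg
theta_new = 107 + 0.4125 = 107.4125 deg


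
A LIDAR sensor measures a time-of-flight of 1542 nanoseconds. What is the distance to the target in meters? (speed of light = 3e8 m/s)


tof = 1542 ns = 1.542e-06 s
dist = c * tof / 2
= 3e8 * 1.542e-06 / 2
= 231.3 m


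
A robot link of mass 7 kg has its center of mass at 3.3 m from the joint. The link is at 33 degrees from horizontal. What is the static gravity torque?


tau = m*g*L*cos(angle)
= 7 * 9.81 * 3.3 * cos(33 deg)
= 7 * 9.81 * 3.3 * 0.8387
= 190.052 Nm


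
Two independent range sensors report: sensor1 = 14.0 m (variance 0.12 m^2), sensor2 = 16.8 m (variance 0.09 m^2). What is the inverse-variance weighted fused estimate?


w1 = (1/var1) / (1/var1 + 1/var2)
   = 8.3333 / (8.3333 + 11.1111) = 0.4286
w2 = 1 - w1 = 0.5714
fused = w1*s1 + w2*s2 = 6.0 + 9.6
= 15.6 m


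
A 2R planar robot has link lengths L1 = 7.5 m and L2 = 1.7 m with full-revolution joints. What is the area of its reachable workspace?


r_max = L1 + L2 = 9.2 m
r_min = |L1 - L2| = 5.8 m
Area = pi*(r_max^2 - r_min^2)
= pi*(84.64 - 33.64)
= pi * 51.0
= 160.2212 m^2


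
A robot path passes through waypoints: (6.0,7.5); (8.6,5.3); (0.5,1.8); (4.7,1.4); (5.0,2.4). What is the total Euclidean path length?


Segment lengths:
  seg1 = sqrt((2.6)^2 + (-2.2)^2) = 3.4059
  seg2 = sqrt((-8.1)^2 + (-3.5)^2) = 8.8238
  seg3 = sqrt((4.2)^2 + (-0.4)^2) = 4.219
  seg4 = sqrt((0.3)^2 + (1.0)^2) = 1.044
Total = 17.4927


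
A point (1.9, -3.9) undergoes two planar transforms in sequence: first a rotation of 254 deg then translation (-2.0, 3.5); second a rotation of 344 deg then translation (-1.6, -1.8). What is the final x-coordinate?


After transform 1:
x1 = cos(254)*1.9 - sin(254)*-3.9 + -2.0 = -6.2726
y1 = sin(254)*1.9 + cos(254)*-3.9 + 3.5 = 2.7486
After transform 2:
x2 = cos(344)*-6.2726 - sin(344)*2.7486 + -1.6
= -6.872


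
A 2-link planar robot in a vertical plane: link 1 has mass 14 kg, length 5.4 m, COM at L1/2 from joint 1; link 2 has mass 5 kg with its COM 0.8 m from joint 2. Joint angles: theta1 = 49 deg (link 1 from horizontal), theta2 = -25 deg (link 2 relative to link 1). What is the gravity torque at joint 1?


Horizontal distance from joint 1 to link-1 COM:
  x_c1 = (L1/2)*cos(t1) = 2.7 * 0.6561 = 1.7714 m
Horizontal distance from joint 1 to link-2 COM:
  x_c2 = L1*cos(t1) + Lc2*cos(t1+t2)
       = 5.4*0.6561 + 0.8*0.9135 = 4.2736 m
tau1 = m1*g*x_c1 + m2*g*x_c2
     = 14*9.81*1.7714 + 5*9.81*4.2736
     = 243.2785 + 209.6179
     = 452.8964 Nm


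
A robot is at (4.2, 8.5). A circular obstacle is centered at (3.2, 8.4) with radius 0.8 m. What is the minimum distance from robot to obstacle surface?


center_dist = sqrt((4.2-3.2)^2 + (8.5-8.4)^2)
= sqrt(1.0 + 0.01)
= 1.005
min_dist = center_dist - radius = 1.005 - 0.8 = 0.205 m


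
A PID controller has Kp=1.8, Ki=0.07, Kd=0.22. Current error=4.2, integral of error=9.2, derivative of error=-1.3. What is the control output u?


u = Kp*e + Ki*int(e) + Kd*de/dt
= 1.8*4.2 + 0.07*9.2 + 0.22*(-1.3)
= 7.56 + 0.644 + -0.286
= 7.918


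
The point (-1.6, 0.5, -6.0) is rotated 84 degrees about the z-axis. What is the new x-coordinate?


Rotation about z-axis: x' = x*cos(theta) - y*sin(theta)
= -1.6 * 0.1045 - 0.5 * 0.9945
= -0.6645


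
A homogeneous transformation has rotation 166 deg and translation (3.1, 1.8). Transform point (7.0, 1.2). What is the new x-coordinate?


x' = cos(theta)*px - sin(theta)*py + tx
= -0.9703*7.0 - 0.2419*1.2 + 3.1
= -3.9824


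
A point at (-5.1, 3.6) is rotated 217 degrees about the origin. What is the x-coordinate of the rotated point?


x' = x*cos(theta) - y*sin(theta)
cos(217 deg) = -0.7986, sin(217 deg) = -0.6018
x' = -5.1 * -0.7986 - 3.6 * -0.6018
= 4.073 - -2.1665
= 6.2396


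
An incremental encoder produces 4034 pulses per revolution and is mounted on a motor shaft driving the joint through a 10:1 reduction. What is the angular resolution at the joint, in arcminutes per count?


counts per rev = 4034
effective counts at joint = 4034 * 10 = 40340
resolution = 360*60 / 40340
= 0.5354 arcmin/count


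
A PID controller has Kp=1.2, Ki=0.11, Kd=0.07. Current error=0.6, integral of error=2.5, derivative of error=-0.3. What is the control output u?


u = Kp*e + Ki*int(e) + Kd*de/dt
= 1.2*0.6 + 0.11*2.5 + 0.07*(-0.3)
= 0.72 + 0.275 + -0.021
= 0.974


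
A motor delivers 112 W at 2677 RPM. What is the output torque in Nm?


omega = 2677 * 2*pi/60 = 280.3348 rad/s
tau = P / omega = 112 / 280.3348
= 0.3995 Nm


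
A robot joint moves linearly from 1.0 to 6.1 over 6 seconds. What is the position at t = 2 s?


s = t/T = 2/6 = 0.3333
p(t) = p0 + (pf-p0)*s
= 1.0 + (6.1 - 1.0) * 0.3333
= 2.7


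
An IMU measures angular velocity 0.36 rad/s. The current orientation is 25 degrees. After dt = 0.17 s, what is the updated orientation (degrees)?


delta_theta = w * dt = 0.36 * 0.17 = 0.0612 rad
= 3.5065 deg
theta_new = 25 + 3.5065 = 28.5065 deg


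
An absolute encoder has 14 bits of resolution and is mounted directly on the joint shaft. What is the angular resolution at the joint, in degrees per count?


counts = 2^14 = 16384
resolution = 360 / 16384
= 0.022 deg/count


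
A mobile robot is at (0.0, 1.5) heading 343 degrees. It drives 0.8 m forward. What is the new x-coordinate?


x_new = x0 + d*cos(theta)
= 0.0 + 0.8*cos(343)
= 0.0 + 0.765
= 0.765


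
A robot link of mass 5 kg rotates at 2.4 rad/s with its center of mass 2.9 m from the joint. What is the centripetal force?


F = m * omega^2 * r
= 5 * 2.4^2 * 2.9
= 5 * 5.76 * 2.9
= 83.52 N


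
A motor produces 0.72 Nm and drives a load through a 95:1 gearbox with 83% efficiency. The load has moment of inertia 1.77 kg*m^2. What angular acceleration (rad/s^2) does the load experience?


tau_out = tau_motor * N * eta
= 0.72 * 95 * 0.83 = 56.772 Nm
alpha = tau_out / I = 56.772 / 1.77
= 32.0746 rad/s^2


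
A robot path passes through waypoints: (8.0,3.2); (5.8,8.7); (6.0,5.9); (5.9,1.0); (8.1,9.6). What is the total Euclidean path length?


Segment lengths:
  seg1 = sqrt((-2.2)^2 + (5.5)^2) = 5.9237
  seg2 = sqrt((0.2)^2 + (-2.8)^2) = 2.8071
  seg3 = sqrt((-0.1)^2 + (-4.9)^2) = 4.901
  seg4 = sqrt((2.2)^2 + (8.6)^2) = 8.8769
Total = 22.5088


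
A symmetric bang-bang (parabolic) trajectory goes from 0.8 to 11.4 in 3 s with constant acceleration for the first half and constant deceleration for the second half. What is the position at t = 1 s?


Symmetric rest-to-rest: each phase covers (pf-p0)/2 in time T/2. 0.5*a*(T/2)^2 = (pf-p0)/2 => a = 4*(pf-p0)/T^2
a = 4*(11.4-0.8)/3^2 = 4.7111
t = 1 is in the acceleration phase (t <= T/2).
p = p0 + 0.5*a*t^2 = 0.8 + 0.5*4.7111*1^2
= 3.1556


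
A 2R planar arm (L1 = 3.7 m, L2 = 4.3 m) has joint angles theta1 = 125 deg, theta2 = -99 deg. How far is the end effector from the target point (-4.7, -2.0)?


End effector via forward kinematics:
x = L1*cos(t1) + L2*cos(t1+t2) = 1.7426
y = L1*sin(t1) + L2*sin(t1+t2) = 4.9159
Distance to target:
d = sqrt((-4.7 - 1.7426)^2 + (-2.0 - 4.9159)^2)
= sqrt(41.5069 + 47.8291)
= 9.4518 m


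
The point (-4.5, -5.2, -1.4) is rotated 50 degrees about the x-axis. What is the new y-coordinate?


Rotation about x-axis: y' = y*cos(theta) - z*sin(theta)
= -5.2 * 0.6428 - -1.4 * 0.766
= -2.27


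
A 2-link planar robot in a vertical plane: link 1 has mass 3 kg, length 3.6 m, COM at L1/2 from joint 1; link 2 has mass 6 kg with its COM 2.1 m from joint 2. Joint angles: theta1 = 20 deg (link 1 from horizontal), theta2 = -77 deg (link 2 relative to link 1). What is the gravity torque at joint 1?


Horizontal distance from joint 1 to link-1 COM:
  x_c1 = (L1/2)*cos(t1) = 1.8 * 0.9397 = 1.6914 m
Horizontal distance from joint 1 to link-2 COM:
  x_c2 = L1*cos(t1) + Lc2*cos(t1+t2)
       = 3.6*0.9397 + 2.1*0.5446 = 4.5266 m
tau1 = m1*g*x_c1 + m2*g*x_c2
     = 3*9.81*1.6914 + 6*9.81*4.5266
     = 49.7793 + 266.4378
     = 316.217 Nm


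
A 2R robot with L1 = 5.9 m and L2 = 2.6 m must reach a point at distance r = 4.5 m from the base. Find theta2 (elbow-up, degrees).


cos(theta2) = (r^2 - L1^2 - L2^2) / (2*L1*L2)
cos(theta2) = (20.25 - 34.81 - 6.76) / 30.68
cos(theta2) = -0.694915
theta2 = 134.0205 degrees


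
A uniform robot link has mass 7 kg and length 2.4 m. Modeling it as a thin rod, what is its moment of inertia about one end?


I = (1/3) * m * L^2
= (1/3) * 7 * 2.4^2
= 0.333333 * 7 * 5.76
= 13.44 kg*m^2


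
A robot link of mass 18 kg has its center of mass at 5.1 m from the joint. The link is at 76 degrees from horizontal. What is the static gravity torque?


tau = m*g*L*cos(angle)
= 18 * 9.81 * 5.1 * cos(76 deg)
= 18 * 9.81 * 5.1 * 0.2419
= 217.8647 Nm


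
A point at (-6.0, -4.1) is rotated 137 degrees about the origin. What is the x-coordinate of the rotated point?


x' = x*cos(theta) - y*sin(theta)
cos(137 deg) = -0.7314, sin(137 deg) = 0.682
x' = -6.0 * -0.7314 - -4.1 * 0.682
= 4.3881 - -2.7962
= 7.1843


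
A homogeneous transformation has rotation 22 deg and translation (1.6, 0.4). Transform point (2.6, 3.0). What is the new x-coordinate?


x' = cos(theta)*px - sin(theta)*py + tx
= 0.9272*2.6 - 0.3746*3.0 + 1.6
= 2.8869


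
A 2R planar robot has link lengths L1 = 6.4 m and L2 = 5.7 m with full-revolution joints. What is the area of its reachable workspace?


r_max = L1 + L2 = 12.1 m
r_min = |L1 - L2| = 0.7 m
Area = pi*(r_max^2 - r_min^2)
= pi*(146.41 - 0.49)
= pi * 145.92
= 458.4212 m^2


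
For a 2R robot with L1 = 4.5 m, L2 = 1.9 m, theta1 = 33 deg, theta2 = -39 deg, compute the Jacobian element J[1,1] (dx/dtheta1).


J[1,1] = -L1*sin(t1) - L2*sin(t1+t2)
= -4.5*sin(33) - 1.9*sin(-6)
= -2.2523


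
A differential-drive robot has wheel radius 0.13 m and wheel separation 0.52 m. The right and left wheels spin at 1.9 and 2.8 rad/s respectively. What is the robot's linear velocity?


vR = r*wR = 0.13*1.9 = 0.247 m/s
vL = r*wL = 0.13*2.8 = 0.364 m/s
v = (vR+vL)/2 = 0.3055 m/s
omega = (vR-vL)/L = -0.225 rad/s
linear velocity = 0.3055 m/s


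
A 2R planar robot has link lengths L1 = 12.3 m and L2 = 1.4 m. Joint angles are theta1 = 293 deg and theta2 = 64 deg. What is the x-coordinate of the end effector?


Convert angles to radians: theta1 = 5.1138, theta2 = 1.117
x = L1*cos(theta1) + L2*cos(theta1+theta2)
x = 4.806 + 1.3981
x = 6.2041


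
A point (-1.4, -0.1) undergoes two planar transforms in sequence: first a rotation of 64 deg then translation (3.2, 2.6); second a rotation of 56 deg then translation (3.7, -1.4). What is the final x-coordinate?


After transform 1:
x1 = cos(64)*-1.4 - sin(64)*-0.1 + 3.2 = 2.6762
y1 = sin(64)*-1.4 + cos(64)*-0.1 + 2.6 = 1.2979
After transform 2:
x2 = cos(56)*2.6762 - sin(56)*1.2979 + 3.7
= 4.1205


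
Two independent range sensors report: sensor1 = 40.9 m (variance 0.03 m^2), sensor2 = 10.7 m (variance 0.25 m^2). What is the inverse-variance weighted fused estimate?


w1 = (1/var1) / (1/var1 + 1/var2)
   = 33.3333 / (33.3333 + 4.0) = 0.8929
w2 = 1 - w1 = 0.1071
fused = w1*s1 + w2*s2 = 36.5179 + 1.1464
= 37.6643 m


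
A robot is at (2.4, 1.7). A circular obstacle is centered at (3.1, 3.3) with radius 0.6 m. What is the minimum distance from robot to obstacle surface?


center_dist = sqrt((2.4-3.1)^2 + (1.7-3.3)^2)
= sqrt(0.49 + 2.56)
= 1.7464
min_dist = center_dist - radius = 1.7464 - 0.6 = 1.1464 m


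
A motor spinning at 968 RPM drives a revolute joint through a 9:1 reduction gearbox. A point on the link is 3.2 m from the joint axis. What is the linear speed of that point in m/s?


omega_motor = 968 * 2*pi/60 = 101.3687 rad/s
omega_joint = omega_motor / 9 = 11.2632 rad/s
v = omega_joint * r = 11.2632 * 3.2
= 36.0422 m/s


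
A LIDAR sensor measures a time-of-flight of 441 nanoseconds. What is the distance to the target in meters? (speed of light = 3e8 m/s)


tof = 441 ns = 4.41e-07 s
dist = c * tof / 2
= 3e8 * 4.41e-07 / 2
= 66.15 m


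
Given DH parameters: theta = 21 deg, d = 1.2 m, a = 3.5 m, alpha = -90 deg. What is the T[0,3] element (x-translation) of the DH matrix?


T[0,3] = a * cos(theta)
= 3.5 * cos(21 deg)
= 3.5 * 0.9336
= 3.2675


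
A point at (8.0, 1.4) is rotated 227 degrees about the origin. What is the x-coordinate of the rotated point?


x' = x*cos(theta) - y*sin(theta)
cos(227 deg) = -0.682, sin(227 deg) = -0.7314
x' = 8.0 * -0.682 - 1.4 * -0.7314
= -5.456 - -1.0239
= -4.4321


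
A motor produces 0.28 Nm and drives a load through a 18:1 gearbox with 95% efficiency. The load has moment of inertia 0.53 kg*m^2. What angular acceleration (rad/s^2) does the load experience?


tau_out = tau_motor * N * eta
= 0.28 * 18 * 0.95 = 4.788 Nm
alpha = tau_out / I = 4.788 / 0.53
= 9.034 rad/s^2


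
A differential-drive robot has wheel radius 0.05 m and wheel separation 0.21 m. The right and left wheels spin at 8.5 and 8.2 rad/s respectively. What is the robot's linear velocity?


vR = r*wR = 0.05*8.5 = 0.425 m/s
vL = r*wL = 0.05*8.2 = 0.41 m/s
v = (vR+vL)/2 = 0.4175 m/s
omega = (vR-vL)/L = 0.0714 rad/s
linear velocity = 0.4175 m/s


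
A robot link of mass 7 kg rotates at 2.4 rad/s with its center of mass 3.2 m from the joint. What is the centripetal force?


F = m * omega^2 * r
= 7 * 2.4^2 * 3.2
= 7 * 5.76 * 3.2
= 129.024 N


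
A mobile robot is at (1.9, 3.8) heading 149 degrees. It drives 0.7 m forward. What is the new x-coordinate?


x_new = x0 + d*cos(theta)
= 1.9 + 0.7*cos(149)
= 1.9 + -0.6
= 1.3


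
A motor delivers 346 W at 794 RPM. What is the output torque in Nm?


omega = 794 * 2*pi/60 = 83.1475 rad/s
tau = P / omega = 346 / 83.1475
= 4.1613 Nm


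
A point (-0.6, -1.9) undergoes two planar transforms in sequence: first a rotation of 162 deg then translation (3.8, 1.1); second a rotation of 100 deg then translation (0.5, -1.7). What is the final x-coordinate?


After transform 1:
x1 = cos(162)*-0.6 - sin(162)*-1.9 + 3.8 = 4.9578
y1 = sin(162)*-0.6 + cos(162)*-1.9 + 1.1 = 2.7216
After transform 2:
x2 = cos(100)*4.9578 - sin(100)*2.7216 + 0.5
= -3.0412


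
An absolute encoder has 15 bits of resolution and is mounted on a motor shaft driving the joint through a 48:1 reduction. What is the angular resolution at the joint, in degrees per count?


counts = 2^15 = 32768
effective counts at joint = 32768 * 48 = 1572864
resolution = 360 / 1572864
= 2.2888e-04 deg/count


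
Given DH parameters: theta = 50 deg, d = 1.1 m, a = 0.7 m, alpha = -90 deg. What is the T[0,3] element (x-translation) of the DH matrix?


T[0,3] = a * cos(theta)
= 0.7 * cos(50 deg)
= 0.7 * 0.6428
= 0.45


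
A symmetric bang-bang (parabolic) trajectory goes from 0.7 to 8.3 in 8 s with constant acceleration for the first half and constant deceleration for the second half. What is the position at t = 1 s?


Symmetric rest-to-rest: each phase covers (pf-p0)/2 in time T/2. 0.5*a*(T/2)^2 = (pf-p0)/2 => a = 4*(pf-p0)/T^2
a = 4*(8.3-0.7)/8^2 = 0.475
t = 1 is in the acceleration phase (t <= T/2).
p = p0 + 0.5*a*t^2 = 0.7 + 0.5*0.475*1^2
= 0.9375


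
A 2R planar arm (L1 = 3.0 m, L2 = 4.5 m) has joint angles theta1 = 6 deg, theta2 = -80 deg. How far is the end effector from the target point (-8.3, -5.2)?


End effector via forward kinematics:
x = L1*cos(t1) + L2*cos(t1+t2) = 4.2239
y = L1*sin(t1) + L2*sin(t1+t2) = -4.0121
Distance to target:
d = sqrt((-8.3 - 4.2239)^2 + (-5.2 - -4.0121)^2)
= sqrt(156.8489 + 1.4111)
= 12.5801 m


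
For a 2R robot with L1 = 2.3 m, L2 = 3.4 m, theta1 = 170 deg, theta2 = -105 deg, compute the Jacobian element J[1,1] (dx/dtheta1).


J[1,1] = -L1*sin(t1) - L2*sin(t1+t2)
= -2.3*sin(170) - 3.4*sin(65)
= -3.4808


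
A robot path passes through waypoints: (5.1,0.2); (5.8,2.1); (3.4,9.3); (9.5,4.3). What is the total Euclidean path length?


Segment lengths:
  seg1 = sqrt((0.7)^2 + (1.9)^2) = 2.0248
  seg2 = sqrt((-2.4)^2 + (7.2)^2) = 7.5895
  seg3 = sqrt((6.1)^2 + (-5.0)^2) = 7.8873
Total = 17.5016


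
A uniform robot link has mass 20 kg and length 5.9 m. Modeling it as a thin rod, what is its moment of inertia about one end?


I = (1/3) * m * L^2
= (1/3) * 20 * 5.9^2
= 0.333333 * 20 * 34.81
= 232.0667 kg*m^2


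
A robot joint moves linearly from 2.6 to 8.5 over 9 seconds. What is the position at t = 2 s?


s = t/T = 2/9 = 0.2222
p(t) = p0 + (pf-p0)*s
= 2.6 + (8.5 - 2.6) * 0.2222
= 3.9111


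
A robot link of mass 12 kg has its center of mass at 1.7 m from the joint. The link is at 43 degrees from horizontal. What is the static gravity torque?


tau = m*g*L*cos(angle)
= 12 * 9.81 * 1.7 * cos(43 deg)
= 12 * 9.81 * 1.7 * 0.7314
= 146.3614 Nm


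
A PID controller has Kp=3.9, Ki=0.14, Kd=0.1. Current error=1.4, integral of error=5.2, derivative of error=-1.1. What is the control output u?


u = Kp*e + Ki*int(e) + Kd*de/dt
= 3.9*1.4 + 0.14*5.2 + 0.1*(-1.1)
= 5.46 + 0.728 + -0.11
= 6.078


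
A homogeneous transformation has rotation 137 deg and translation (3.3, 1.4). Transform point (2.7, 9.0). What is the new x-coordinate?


x' = cos(theta)*px - sin(theta)*py + tx
= -0.7314*2.7 - 0.682*9.0 + 3.3
= -4.8126


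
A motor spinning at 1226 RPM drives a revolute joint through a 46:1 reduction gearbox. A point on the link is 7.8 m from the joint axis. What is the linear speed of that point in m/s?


omega_motor = 1226 * 2*pi/60 = 128.3864 rad/s
omega_joint = omega_motor / 46 = 2.791 rad/s
v = omega_joint * r = 2.791 * 7.8
= 21.7699 m/s


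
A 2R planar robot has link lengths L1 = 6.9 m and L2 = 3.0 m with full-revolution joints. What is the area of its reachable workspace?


r_max = L1 + L2 = 9.9 m
r_min = |L1 - L2| = 3.9 m
Area = pi*(r_max^2 - r_min^2)
= pi*(98.01 - 15.21)
= pi * 82.8
= 260.1239 m^2


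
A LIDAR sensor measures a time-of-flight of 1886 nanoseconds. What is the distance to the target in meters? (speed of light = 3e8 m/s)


tof = 1886 ns = 1.886e-06 s
dist = c * tof / 2
= 3e8 * 1.886e-06 / 2
= 282.9 m


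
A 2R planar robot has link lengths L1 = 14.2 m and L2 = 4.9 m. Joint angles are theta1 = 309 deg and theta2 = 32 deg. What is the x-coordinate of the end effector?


Convert angles to radians: theta1 = 5.3931, theta2 = 0.5585
x = L1*cos(theta1) + L2*cos(theta1+theta2)
x = 8.9363 + 4.633
x = 13.5694


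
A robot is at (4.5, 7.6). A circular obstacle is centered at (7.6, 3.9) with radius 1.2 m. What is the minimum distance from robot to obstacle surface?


center_dist = sqrt((4.5-7.6)^2 + (7.6-3.9)^2)
= sqrt(9.61 + 13.69)
= 4.827
min_dist = center_dist - radius = 4.827 - 1.2 = 3.627 m


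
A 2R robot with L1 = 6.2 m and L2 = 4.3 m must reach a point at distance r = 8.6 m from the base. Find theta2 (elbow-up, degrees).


cos(theta2) = (r^2 - L1^2 - L2^2) / (2*L1*L2)
cos(theta2) = (73.96 - 38.44 - 18.49) / 53.32
cos(theta2) = 0.319392
theta2 = 71.3738 degrees


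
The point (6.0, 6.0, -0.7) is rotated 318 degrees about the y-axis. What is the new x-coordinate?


Rotation about y-axis: x' = x*cos(theta) + z*sin(theta)
= 6.0 * 0.7431 + -0.7 * -0.6691
= 4.9273


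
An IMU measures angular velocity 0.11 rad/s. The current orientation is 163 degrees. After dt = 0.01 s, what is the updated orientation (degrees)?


delta_theta = w * dt = 0.11 * 0.01 = 0.0011 rad
= 0.063 deg
theta_new = 163 + 0.063 = 163.063 deg


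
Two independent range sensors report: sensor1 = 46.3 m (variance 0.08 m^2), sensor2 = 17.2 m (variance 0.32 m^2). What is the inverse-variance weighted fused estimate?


w1 = (1/var1) / (1/var1 + 1/var2)
   = 12.5 / (12.5 + 3.125) = 0.8
w2 = 1 - w1 = 0.2
fused = w1*s1 + w2*s2 = 37.04 + 3.44
= 40.48 m
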